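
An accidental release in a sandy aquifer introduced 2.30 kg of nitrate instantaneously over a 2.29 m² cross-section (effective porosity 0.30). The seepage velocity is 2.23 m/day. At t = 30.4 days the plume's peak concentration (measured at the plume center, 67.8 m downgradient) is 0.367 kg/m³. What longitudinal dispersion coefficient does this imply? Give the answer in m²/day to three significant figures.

At the plume center C_max = M/(n_e·A·√(4πDt)), so D = M²/(4πt·(n_e·A·C_max)²).
n_e·A·C_max = 0.30 × 2.29 × 0.367 = 0.2521 kg/m.
D = 2.30²/(4π × 30.4 × 0.2521²) = 0.218 m²/day.

0.218 m²/day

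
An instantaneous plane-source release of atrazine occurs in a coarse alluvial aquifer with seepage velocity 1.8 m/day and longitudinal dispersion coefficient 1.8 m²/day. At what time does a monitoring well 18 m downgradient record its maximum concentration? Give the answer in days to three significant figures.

For the 1D instantaneous-source solution, setting ∂C/∂t = 0 at fixed x gives v²t² + 2Dt − x² = 0, so t = (√(D² + v²x²) − D)/v².
√(D² + v²x²) = √(1.8² + 1.8² × 18²) = 32.45; v² = 3.24.
t = (32.45 − 1.8)/3.24 = 9.46 days (vs. the pure-advection estimate x/v = 10.0 d).

9.46 days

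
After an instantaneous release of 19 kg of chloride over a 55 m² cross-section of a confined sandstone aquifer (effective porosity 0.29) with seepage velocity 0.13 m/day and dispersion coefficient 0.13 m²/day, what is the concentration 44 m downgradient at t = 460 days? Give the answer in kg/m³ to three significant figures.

0.0153 kg/m³

For an instantaneous plane source, C(x,t) = M/(n_e·A·√(4πDt)) · exp(−(x−vt)²/(4Dt)), with n_e·A the pore (flow) area.
Plume center vt = 0.13 × 460 = 59.8 m, so the well at 44 m is 15.8 m upgradient of the peak.
√(4πDt) = 27.41 m, giving peak height M/(n_e·A·√(4πDt)) = 19/(0.29 × 55 × 27.41) = 0.04346 kg/m³.
(x−vt)²/(4Dt) = (-15.8)²/(4 × 0.13 × 460) = 1.044; exp(−1.044) = 0.3520.
C = 0.04346 × 0.3520 = 0.0153 kg/m³.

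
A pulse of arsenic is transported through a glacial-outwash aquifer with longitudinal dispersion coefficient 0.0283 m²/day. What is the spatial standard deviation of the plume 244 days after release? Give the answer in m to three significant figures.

Dispersive spreading gives a Gaussian with σ² = 2Dt; advection only shifts the center.
σ = √(2 × 0.0283 × 244) = 3.72 m.

3.72 m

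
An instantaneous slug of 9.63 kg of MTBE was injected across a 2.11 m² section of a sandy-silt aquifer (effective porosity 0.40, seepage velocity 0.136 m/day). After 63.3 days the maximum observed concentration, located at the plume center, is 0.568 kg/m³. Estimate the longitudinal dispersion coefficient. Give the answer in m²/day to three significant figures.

At the plume center C_max = M/(n_e·A·√(4πDt)), so D = M²/(4πt·(n_e·A·C_max)²).
n_e·A·C_max = 0.40 × 2.11 × 0.568 = 0.4794 kg/m.
D = 9.63²/(4π × 63.3 × 0.4794²) = 0.507 m²/day.

0.507 m²/day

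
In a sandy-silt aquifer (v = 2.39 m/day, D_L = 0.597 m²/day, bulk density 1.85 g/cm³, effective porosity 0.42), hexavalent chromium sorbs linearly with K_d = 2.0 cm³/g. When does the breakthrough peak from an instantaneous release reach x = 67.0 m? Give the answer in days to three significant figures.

274 days

Retardation factor R = 1 + ρ_b·K_d/n = 1 + 1.85 × 2.0/0.42 = 9.810.
Sorption retards both mechanisms: v_R = v/R = 0.2436 m/day, D_R = D/R = 0.06086 m²/day.
Peak time from v_R²t² + 2D_R t − x² = 0: t = (√(D_R² + v_R²x²) − D_R)/v_R².
√(D_R² + v_R²x²) = √(0.06086² + 0.2436² × 67.0²) = 16.32; v_R² = 0.05934.
t = (16.32 − 0.06086)/0.05934 = 274 days.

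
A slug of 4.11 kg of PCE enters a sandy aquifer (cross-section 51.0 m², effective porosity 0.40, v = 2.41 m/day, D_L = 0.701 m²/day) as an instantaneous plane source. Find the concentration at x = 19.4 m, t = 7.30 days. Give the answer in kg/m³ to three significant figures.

0.0214 kg/m³

For an instantaneous plane source, C(x,t) = M/(n_e·A·√(4πDt)) · exp(−(x−vt)²/(4Dt)), with n_e·A the pore (flow) area.
Plume center vt = 2.41 × 7.30 = 17.593 m, so the well at 19.4 m is 1.807 m downgradient of the peak.
√(4πDt) = 8.019 m, giving peak height M/(n_e·A·√(4πDt)) = 4.11/(0.40 × 51.0 × 8.019) = 0.02512 kg/m³.
(x−vt)²/(4Dt) = (1.807)²/(4 × 0.701 × 7.30) = 0.1595; exp(−0.1595) = 0.8526.
C = 0.02512 × 0.8526 = 0.0214 kg/m³.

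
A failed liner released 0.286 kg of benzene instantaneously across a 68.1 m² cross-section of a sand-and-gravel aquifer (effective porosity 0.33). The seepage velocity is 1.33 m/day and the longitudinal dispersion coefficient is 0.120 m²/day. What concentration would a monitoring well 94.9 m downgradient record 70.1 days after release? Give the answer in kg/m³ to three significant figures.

For an instantaneous plane source, C(x,t) = M/(n_e·A·√(4πDt)) · exp(−(x−vt)²/(4Dt)), with n_e·A the pore (flow) area.
Plume center vt = 1.33 × 70.1 = 93.233 m, so the well at 94.9 m is 1.667 m downgradient of the peak.
√(4πDt) = 10.28 m, giving peak height M/(n_e·A·√(4πDt)) = 0.286/(0.33 × 68.1 × 10.28) = 0.001238 kg/m³.
(x−vt)²/(4Dt) = (1.667)²/(4 × 0.120 × 70.1) = 0.08259; exp(−0.08259) = 0.9207.
C = 0.001238 × 0.9207 = 0.00114 kg/m³.

0.00114 kg/m³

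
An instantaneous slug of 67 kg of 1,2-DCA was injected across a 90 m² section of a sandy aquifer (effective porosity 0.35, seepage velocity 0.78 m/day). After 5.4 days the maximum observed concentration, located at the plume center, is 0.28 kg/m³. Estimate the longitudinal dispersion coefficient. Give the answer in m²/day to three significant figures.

0.850 m²/day

At the plume center C_max = M/(n_e·A·√(4πDt)), so D = M²/(4πt·(n_e·A·C_max)²).
n_e·A·C_max = 0.35 × 90 × 0.28 = 8.820 kg/m.
D = 67²/(4π × 5.4 × 8.820²) = 0.850 m²/day.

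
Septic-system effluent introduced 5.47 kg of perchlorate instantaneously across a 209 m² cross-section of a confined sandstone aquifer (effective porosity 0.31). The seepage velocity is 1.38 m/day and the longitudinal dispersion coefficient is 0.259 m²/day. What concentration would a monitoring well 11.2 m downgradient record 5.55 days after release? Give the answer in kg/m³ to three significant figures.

0.00224 kg/m³

For an instantaneous plane source, C(x,t) = M/(n_e·A·√(4πDt)) · exp(−(x−vt)²/(4Dt)), with n_e·A the pore (flow) area.
Plume center vt = 1.38 × 5.55 = 7.659 m, so the well at 11.2 m is 3.541 m downgradient of the peak.
√(4πDt) = 4.250 m, giving peak height M/(n_e·A·√(4πDt)) = 5.47/(0.31 × 209 × 4.250) = 0.01987 kg/m³.
(x−vt)²/(4Dt) = (3.541)²/(4 × 0.259 × 5.55) = 2.181; exp(−2.181) = 0.1129.
C = 0.01987 × 0.1129 = 0.00224 kg/m³.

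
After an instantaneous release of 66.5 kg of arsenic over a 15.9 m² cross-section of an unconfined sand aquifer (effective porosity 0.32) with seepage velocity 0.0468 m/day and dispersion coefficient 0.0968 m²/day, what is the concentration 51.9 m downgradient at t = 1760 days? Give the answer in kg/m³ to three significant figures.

For an instantaneous plane source, C(x,t) = M/(n_e·A·√(4πDt)) · exp(−(x−vt)²/(4Dt)), with n_e·A the pore (flow) area.
Plume center vt = 0.0468 × 1760 = 82.368 m, so the well at 51.9 m is 30.468 m upgradient of the peak.
√(4πDt) = 46.27 m, giving peak height M/(n_e·A·√(4πDt)) = 66.5/(0.32 × 15.9 × 46.27) = 0.2825 kg/m³.
(x−vt)²/(4Dt) = (-30.468)²/(4 × 0.0968 × 1760) = 1.362; exp(−1.362) = 0.2561.
C = 0.2825 × 0.2561 = 0.0723 kg/m³.

0.0723 kg/m³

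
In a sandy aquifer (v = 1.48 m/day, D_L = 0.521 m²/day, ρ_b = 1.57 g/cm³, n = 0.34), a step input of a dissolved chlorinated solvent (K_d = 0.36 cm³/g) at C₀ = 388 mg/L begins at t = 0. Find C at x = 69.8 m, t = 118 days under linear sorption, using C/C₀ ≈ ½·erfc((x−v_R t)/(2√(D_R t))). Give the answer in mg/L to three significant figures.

104 mg/L

Retardation factor R = 1 + ρ_b·K_d/n = 1 + 1.57 × 0.36/0.34 = 2.662.
Sorption retards both mechanisms: v_R = v/R = 0.5560 m/day, D_R = D/R = 0.1957 m²/day.
v_R·t = 0.5560 × 118 = 65.608 m; 2√(D_R t) = 9.611 m; argument = (69.8 − 65.608)/9.611 = 0.4362.
C = C₀ × ½·erfc(0.4362) = 388 × 0.2687 = 104 mg/L.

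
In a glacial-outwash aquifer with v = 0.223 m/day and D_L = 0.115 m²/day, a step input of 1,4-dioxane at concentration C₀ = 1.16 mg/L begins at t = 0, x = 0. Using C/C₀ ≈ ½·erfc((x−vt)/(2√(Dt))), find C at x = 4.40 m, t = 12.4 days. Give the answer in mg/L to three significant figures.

For a continuous step input, C/C₀ ≈ ½·erfc((x−vt)/(2√(Dt))).
vt = 0.223 × 12.4 = 2.7652 m and 2√(Dt) = 2√(0.115 × 12.4) = 2.388 m.
Argument (x−vt)/(2√(Dt)) = (4.40 − 2.7652)/2.388 = 0.6846; ½·erfc(0.6846) = 0.1665.
C = 1.16 × 0.1665 = 0.193 mg/L.

0.193 mg/L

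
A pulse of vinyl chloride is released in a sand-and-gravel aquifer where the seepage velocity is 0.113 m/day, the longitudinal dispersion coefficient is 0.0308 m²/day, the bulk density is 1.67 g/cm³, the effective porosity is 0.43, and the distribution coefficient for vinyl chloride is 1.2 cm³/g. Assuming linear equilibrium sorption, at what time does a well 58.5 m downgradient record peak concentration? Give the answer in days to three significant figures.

Retardation factor R = 1 + ρ_b·K_d/n = 1 + 1.67 × 1.2/0.43 = 5.660.
Sorption retards both mechanisms: v_R = v/R = 0.01996 m/day, D_R = D/R = 0.005442 m²/day.
Peak time from v_R²t² + 2D_R t − x² = 0: t = (√(D_R² + v_R²x²) − D_R)/v_R².
√(D_R² + v_R²x²) = √(0.005442² + 0.01996² × 58.5²) = 1.168; v_R² = 0.0003984.
t = (1.168 − 0.005442)/0.0003984 = 2920 days.

2920 days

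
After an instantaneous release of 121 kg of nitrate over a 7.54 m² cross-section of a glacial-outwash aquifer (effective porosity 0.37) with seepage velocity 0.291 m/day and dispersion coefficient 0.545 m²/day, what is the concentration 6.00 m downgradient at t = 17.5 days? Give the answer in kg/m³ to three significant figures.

3.88 kg/m³

For an instantaneous plane source, C(x,t) = M/(n_e·A·√(4πDt)) · exp(−(x−vt)²/(4Dt)), with n_e·A the pore (flow) area.
Plume center vt = 0.291 × 17.5 = 5.0925 m, so the well at 6.00 m is 0.9075 m downgradient of the peak.
√(4πDt) = 10.95 m, giving peak height M/(n_e·A·√(4πDt)) = 121/(0.37 × 7.54 × 10.95) = 3.961 kg/m³.
(x−vt)²/(4Dt) = (0.9075)²/(4 × 0.545 × 17.5) = 0.02159; exp(−0.02159) = 0.9786.
C = 3.961 × 0.9786 = 3.88 kg/m³.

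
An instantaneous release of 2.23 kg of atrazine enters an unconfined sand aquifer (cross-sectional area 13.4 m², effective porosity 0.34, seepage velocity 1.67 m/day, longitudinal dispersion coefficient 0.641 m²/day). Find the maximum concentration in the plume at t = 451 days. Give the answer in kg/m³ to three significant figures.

0.00812 kg/m³

The peak of an instantaneous 1D plume sits at x = vt; there the Gaussian factor is 1 and C_max = M/(n_e·A·√(4πDt)), where n_e·A is the pore area the mass is dissolved in.
√(4πDt) = √(4π × 0.641 × 451) = 60.27 m, so C_max = 2.23/(0.34 × 13.4 × 60.27) = 0.00812 kg/m³.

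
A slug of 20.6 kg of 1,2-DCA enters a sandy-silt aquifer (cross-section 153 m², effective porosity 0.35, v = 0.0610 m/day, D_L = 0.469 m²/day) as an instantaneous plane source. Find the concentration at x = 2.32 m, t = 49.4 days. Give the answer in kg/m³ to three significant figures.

For an instantaneous plane source, C(x,t) = M/(n_e·A·√(4πDt)) · exp(−(x−vt)²/(4Dt)), with n_e·A the pore (flow) area.
Plume center vt = 0.0610 × 49.4 = 3.0134 m, so the well at 2.32 m is 0.6934 m upgradient of the peak.
√(4πDt) = 17.06 m, giving peak height M/(n_e·A·√(4πDt)) = 20.6/(0.35 × 153 × 17.06) = 0.02255 kg/m³.
(x−vt)²/(4Dt) = (-0.6934)²/(4 × 0.469 × 49.4) = 0.005188; exp(−0.005188) = 0.9948.
C = 0.02255 × 0.9948 = 0.0224 kg/m³.

0.0224 kg/m³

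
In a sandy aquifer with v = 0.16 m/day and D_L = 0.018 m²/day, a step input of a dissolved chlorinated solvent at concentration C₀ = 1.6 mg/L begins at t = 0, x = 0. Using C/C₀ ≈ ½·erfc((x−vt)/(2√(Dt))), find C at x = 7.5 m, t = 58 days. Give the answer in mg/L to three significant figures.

1.43 mg/L

For a continuous step input, C/C₀ ≈ ½·erfc((x−vt)/(2√(Dt))).
vt = 0.16 × 58 = 9.28 m and 2√(Dt) = 2√(0.018 × 58) = 2.044 m.
Argument (x−vt)/(2√(Dt)) = (7.5 − 9.28)/2.044 = -0.8708; ½·erfc(-0.8708) = 0.8909.
C = 1.6 × 0.8909 = 1.43 mg/L.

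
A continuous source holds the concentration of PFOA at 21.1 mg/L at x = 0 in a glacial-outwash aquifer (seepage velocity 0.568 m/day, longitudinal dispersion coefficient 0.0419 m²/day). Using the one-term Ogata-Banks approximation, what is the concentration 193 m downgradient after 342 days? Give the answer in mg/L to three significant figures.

12.5 mg/L

For a continuous step input, C/C₀ ≈ ½·erfc((x−vt)/(2√(Dt))).
vt = 0.568 × 342 = 194.256 m and 2√(Dt) = 2√(0.0419 × 342) = 7.571 m.
Argument (x−vt)/(2√(Dt)) = (193 − 194.256)/7.571 = -0.1659; ½·erfc(-0.1659) = 0.5927.
C = 21.1 × 0.5927 = 12.5 mg/L.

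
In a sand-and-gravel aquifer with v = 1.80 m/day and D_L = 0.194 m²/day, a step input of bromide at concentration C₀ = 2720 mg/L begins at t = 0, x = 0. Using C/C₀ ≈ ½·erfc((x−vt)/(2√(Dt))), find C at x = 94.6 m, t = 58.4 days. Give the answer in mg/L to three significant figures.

2680 mg/L

For a continuous step input, C/C₀ ≈ ½·erfc((x−vt)/(2√(Dt))).
vt = 1.80 × 58.4 = 105.12 m and 2√(Dt) = 2√(0.194 × 58.4) = 6.732 m.
Argument (x−vt)/(2√(Dt)) = (94.6 − 105.12)/6.732 = -1.563; ½·erfc(-1.563) = 0.9865.
C = 2720 × 0.9865 = 2680 mg/L.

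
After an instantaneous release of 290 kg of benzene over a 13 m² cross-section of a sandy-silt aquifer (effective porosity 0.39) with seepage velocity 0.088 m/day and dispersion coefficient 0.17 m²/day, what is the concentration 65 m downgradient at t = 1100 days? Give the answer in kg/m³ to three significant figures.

For an instantaneous plane source, C(x,t) = M/(n_e·A·√(4πDt)) · exp(−(x−vt)²/(4Dt)), with n_e·A the pore (flow) area.
Plume center vt = 0.088 × 1100 = 96.8 m, so the well at 65 m is 31.8 m upgradient of the peak.
√(4πDt) = 48.48 m, giving peak height M/(n_e·A·√(4πDt)) = 290/(0.39 × 13 × 48.48) = 1.180 kg/m³.
(x−vt)²/(4Dt) = (-31.8)²/(4 × 0.17 × 1100) = 1.352; exp(−1.352) = 0.2587.
C = 1.180 × 0.2587 = 0.305 kg/m³.

0.305 kg/m³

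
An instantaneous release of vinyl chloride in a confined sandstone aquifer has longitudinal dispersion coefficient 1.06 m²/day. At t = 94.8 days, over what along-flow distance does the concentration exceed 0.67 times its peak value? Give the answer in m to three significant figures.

The plume is Gaussian with σ = √(2Dt) = √(2 × 1.06 × 94.8) = 14.18 m.
C/C_peak = exp(−Δx²/(2σ²)) = 0.67 ⇒ Δx = σ·√(−2 ln 0.67) = 14.18 × 0.8950 = 12.69 m.
Width = 2Δx = 25.4 m.

25.4 m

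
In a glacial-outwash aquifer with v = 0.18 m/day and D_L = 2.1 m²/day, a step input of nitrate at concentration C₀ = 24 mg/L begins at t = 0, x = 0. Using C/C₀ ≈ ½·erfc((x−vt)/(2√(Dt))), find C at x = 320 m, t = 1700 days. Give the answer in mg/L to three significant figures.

For a continuous step input, C/C₀ ≈ ½·erfc((x−vt)/(2√(Dt))).
vt = 0.18 × 1700 = 306 m and 2√(Dt) = 2√(2.1 × 1700) = 119.5 m.
Argument (x−vt)/(2√(Dt)) = (320 − 306)/119.5 = 0.1172; ½·erfc(0.1172) = 0.4342.
C = 24 × 0.4342 = 10.4 mg/L.

10.4 mg/L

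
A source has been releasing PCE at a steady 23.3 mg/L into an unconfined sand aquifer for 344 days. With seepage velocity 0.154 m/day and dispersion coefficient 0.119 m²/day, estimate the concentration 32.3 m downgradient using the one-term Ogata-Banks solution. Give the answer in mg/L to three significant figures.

For a continuous step input, C/C₀ ≈ ½·erfc((x−vt)/(2√(Dt))).
vt = 0.154 × 344 = 52.976 m and 2√(Dt) = 2√(0.119 × 344) = 12.80 m.
Argument (x−vt)/(2√(Dt)) = (32.3 − 52.976)/12.80 = -1.615; ½·erfc(-1.615) = 0.9888.
C = 23.3 × 0.9888 = 23.0 mg/L.

23.0 mg/L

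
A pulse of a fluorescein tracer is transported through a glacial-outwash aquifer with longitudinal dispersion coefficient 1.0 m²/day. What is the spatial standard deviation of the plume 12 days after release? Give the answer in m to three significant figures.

4.90 m

Dispersive spreading gives a Gaussian with σ² = 2Dt; advection only shifts the center.
σ = √(2 × 1.0 × 12) = 4.90 m.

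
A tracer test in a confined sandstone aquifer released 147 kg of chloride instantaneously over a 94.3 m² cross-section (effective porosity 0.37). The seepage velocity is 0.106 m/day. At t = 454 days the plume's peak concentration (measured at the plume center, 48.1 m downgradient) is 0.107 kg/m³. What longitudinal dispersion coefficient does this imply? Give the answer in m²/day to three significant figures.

At the plume center C_max = M/(n_e·A·√(4πDt)), so D = M²/(4πt·(n_e·A·C_max)²).
n_e·A·C_max = 0.37 × 94.3 × 0.107 = 3.733 kg/m.
D = 147²/(4π × 454 × 3.733²) = 0.272 m²/day.

0.272 m²/day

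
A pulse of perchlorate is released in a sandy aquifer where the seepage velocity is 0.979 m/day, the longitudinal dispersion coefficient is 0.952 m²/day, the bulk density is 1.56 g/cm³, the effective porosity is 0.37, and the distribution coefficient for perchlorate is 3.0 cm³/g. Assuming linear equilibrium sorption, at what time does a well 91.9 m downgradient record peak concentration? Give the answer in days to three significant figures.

Retardation factor R = 1 + ρ_b·K_d/n = 1 + 1.56 × 3.0/0.37 = 13.65.
Sorption retards both mechanisms: v_R = v/R = 0.07172 m/day, D_R = D/R = 0.06974 m²/day.
Peak time from v_R²t² + 2D_R t − x² = 0: t = (√(D_R² + v_R²x²) − D_R)/v_R².
√(D_R² + v_R²x²) = √(0.06974² + 0.07172² × 91.9²) = 6.591; v_R² = 0.005144.
t = (6.591 − 0.06974)/0.005144 = 1270 days.

1270 days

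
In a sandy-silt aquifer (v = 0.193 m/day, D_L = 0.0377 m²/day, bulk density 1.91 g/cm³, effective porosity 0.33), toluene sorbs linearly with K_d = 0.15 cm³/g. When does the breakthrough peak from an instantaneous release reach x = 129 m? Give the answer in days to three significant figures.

Retardation factor R = 1 + ρ_b·K_d/n = 1 + 1.91 × 0.15/0.33 = 1.868.
Sorption retards both mechanisms: v_R = v/R = 0.1033 m/day, D_R = D/R = 0.02018 m²/day.
Peak time from v_R²t² + 2D_R t − x² = 0: t = (√(D_R² + v_R²x²) − D_R)/v_R².
√(D_R² + v_R²x²) = √(0.02018² + 0.1033² × 129²) = 13.33; v_R² = 0.01067.
t = (13.33 − 0.02018)/0.01067 = 1250 days.

1250 days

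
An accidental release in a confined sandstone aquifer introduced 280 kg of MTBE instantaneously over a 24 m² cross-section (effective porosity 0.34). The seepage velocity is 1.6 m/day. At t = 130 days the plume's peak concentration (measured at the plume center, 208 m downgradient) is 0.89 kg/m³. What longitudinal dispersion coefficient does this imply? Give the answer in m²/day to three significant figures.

0.910 m²/day

At the plume center C_max = M/(n_e·A·√(4πDt)), so D = M²/(4πt·(n_e·A·C_max)²).
n_e·A·C_max = 0.34 × 24 × 0.89 = 7.262 kg/m.
D = 280²/(4π × 130 × 7.262²) = 0.910 m²/day.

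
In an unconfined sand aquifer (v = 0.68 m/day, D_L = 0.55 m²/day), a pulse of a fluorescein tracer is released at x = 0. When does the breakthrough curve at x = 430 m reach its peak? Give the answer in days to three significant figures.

631 days

For the 1D instantaneous-source solution, setting ∂C/∂t = 0 at fixed x gives v²t² + 2Dt − x² = 0, so t = (√(D² + v²x²) − D)/v².
√(D² + v²x²) = √(0.55² + 0.68² × 430²) = 292.4; v² = 0.4624.
t = (292.4 − 0.55)/0.4624 = 631 days (vs. the pure-advection estimate x/v = 632 d).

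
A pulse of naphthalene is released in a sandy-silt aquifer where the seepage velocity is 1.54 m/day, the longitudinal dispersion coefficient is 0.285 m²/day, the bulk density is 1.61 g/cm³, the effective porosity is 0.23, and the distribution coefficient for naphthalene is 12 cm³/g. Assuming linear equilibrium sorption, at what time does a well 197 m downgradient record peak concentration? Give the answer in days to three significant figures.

10900 days

Retardation factor R = 1 + ρ_b·K_d/n = 1 + 1.61 × 12/0.23 = 85.00.
Sorption retards both mechanisms: v_R = v/R = 0.01812 m/day, D_R = D/R = 0.003353 m²/day.
Peak time from v_R²t² + 2D_R t − x² = 0: t = (√(D_R² + v_R²x²) − D_R)/v_R².
√(D_R² + v_R²x²) = √(0.003353² + 0.01812² × 197²) = 3.570; v_R² = 0.0003283.
t = (3.570 − 0.003353)/0.0003283 = 10900 days.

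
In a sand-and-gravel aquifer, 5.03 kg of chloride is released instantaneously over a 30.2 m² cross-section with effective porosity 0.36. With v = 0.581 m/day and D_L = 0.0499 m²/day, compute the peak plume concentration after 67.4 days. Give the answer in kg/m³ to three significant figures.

The peak of an instantaneous 1D plume sits at x = vt; there the Gaussian factor is 1 and C_max = M/(n_e·A·√(4πDt)), where n_e·A is the pore area the mass is dissolved in.
√(4πDt) = √(4π × 0.0499 × 67.4) = 6.501 m, so C_max = 5.03/(0.36 × 30.2 × 6.501) = 0.0712 kg/m³.

0.0712 kg/m³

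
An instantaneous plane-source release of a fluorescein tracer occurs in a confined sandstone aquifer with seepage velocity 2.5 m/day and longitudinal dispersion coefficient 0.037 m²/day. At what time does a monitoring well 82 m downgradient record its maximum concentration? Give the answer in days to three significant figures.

32.8 days

For the 1D instantaneous-source solution, setting ∂C/∂t = 0 at fixed x gives v²t² + 2Dt − x² = 0, so t = (√(D² + v²x²) − D)/v².
√(D² + v²x²) = √(0.037² + 2.5² × 82²) = 205.0; v² = 6.25.
t = (205.0 − 0.037)/6.25 = 32.8 days (vs. the pure-advection estimate x/v = 32.8 d).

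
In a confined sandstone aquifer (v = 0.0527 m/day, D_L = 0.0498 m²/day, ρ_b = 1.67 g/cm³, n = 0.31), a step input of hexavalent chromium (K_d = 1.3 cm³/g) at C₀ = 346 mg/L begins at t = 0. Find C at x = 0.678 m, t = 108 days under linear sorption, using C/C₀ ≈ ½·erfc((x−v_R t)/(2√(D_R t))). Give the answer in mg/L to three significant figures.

Retardation factor R = 1 + ρ_b·K_d/n = 1 + 1.67 × 1.3/0.31 = 8.003.
Sorption retards both mechanisms: v_R = v/R = 0.006585 m/day, D_R = D/R = 0.006223 m²/day.
v_R·t = 0.006585 × 108 = 0.71118 m; 2√(D_R t) = 1.640 m; argument = (0.678 − 0.71118)/1.640 = -0.02023.
C = C₀ × ½·erfc(-0.02023) = 346 × 0.5114 = 177 mg/L.

177 mg/L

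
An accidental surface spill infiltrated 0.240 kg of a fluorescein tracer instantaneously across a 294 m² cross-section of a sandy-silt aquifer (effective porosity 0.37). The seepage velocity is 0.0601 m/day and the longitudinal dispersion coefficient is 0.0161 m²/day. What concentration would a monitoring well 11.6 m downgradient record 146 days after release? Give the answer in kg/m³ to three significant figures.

For an instantaneous plane source, C(x,t) = M/(n_e·A·√(4πDt)) · exp(−(x−vt)²/(4Dt)), with n_e·A the pore (flow) area.
Plume center vt = 0.0601 × 146 = 8.7746 m, so the well at 11.6 m is 2.8254 m downgradient of the peak.
√(4πDt) = 5.435 m, giving peak height M/(n_e·A·√(4πDt)) = 0.240/(0.37 × 294 × 5.435) = 0.0004059 kg/m³.
(x−vt)²/(4Dt) = (2.8254)²/(4 × 0.0161 × 146) = 0.8490; exp(−0.8490) = 0.4278.
C = 0.0004059 × 0.4278 = 0.000174 kg/m³.

0.000174 kg/m³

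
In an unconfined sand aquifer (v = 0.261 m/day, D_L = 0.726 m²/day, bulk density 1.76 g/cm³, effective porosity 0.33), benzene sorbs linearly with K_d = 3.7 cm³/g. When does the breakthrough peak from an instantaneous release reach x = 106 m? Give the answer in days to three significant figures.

Retardation factor R = 1 + ρ_b·K_d/n = 1 + 1.76 × 3.7/0.33 = 20.73.
Sorption retards both mechanisms: v_R = v/R = 0.01259 m/day, D_R = D/R = 0.03502 m²/day.
Peak time from v_R²t² + 2D_R t − x² = 0: t = (√(D_R² + v_R²x²) − D_R)/v_R².
√(D_R² + v_R²x²) = √(0.03502² + 0.01259² × 106²) = 1.335; v_R² = 0.0001585.
t = (1.335 − 0.03502)/0.0001585 = 8200 days.

8200 days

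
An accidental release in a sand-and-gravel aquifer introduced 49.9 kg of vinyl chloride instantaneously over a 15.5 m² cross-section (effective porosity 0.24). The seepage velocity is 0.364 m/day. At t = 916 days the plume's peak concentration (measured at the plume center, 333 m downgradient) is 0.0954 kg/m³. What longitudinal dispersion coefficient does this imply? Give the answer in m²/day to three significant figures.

1.72 m²/day

At the plume center C_max = M/(n_e·A·√(4πDt)), so D = M²/(4πt·(n_e·A·C_max)²).
n_e·A·C_max = 0.24 × 15.5 × 0.0954 = 0.3549 kg/m.
D = 49.9²/(4π × 916 × 0.3549²) = 1.72 m²/day.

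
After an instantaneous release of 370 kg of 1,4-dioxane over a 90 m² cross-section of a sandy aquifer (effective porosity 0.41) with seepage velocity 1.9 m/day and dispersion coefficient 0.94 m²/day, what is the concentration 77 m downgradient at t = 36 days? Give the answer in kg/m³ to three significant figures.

0.282 kg/m³

For an instantaneous plane source, C(x,t) = M/(n_e·A·√(4πDt)) · exp(−(x−vt)²/(4Dt)), with n_e·A the pore (flow) area.
Plume center vt = 1.9 × 36 = 68.4 m, so the well at 77 m is 8.6 m downgradient of the peak.
√(4πDt) = 20.62 m, giving peak height M/(n_e·A·√(4πDt)) = 370/(0.41 × 90 × 20.62) = 0.4863 kg/m³.
(x−vt)²/(4Dt) = (8.6)²/(4 × 0.94 × 36) = 0.5464; exp(−0.5464) = 0.5790.
C = 0.4863 × 0.5790 = 0.282 kg/m³.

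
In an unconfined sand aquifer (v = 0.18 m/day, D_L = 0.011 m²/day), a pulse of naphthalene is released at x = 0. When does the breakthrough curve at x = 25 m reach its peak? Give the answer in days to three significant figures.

139 days

For the 1D instantaneous-source solution, setting ∂C/∂t = 0 at fixed x gives v²t² + 2Dt − x² = 0, so t = (√(D² + v²x²) − D)/v².
√(D² + v²x²) = √(0.011² + 0.18² × 25²) = 4.500; v² = 0.0324.
t = (4.500 − 0.011)/0.0324 = 139 days (vs. the pure-advection estimate x/v = 139 d).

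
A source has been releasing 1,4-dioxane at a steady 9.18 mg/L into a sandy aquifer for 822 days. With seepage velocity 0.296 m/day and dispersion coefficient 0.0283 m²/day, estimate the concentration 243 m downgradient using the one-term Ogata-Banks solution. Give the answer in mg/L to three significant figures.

For a continuous step input, C/C₀ ≈ ½·erfc((x−vt)/(2√(Dt))).
vt = 0.296 × 822 = 243.312 m and 2√(Dt) = 2√(0.0283 × 822) = 9.646 m.
Argument (x−vt)/(2√(Dt)) = (243 − 243.312)/9.646 = -0.03235; ½·erfc(-0.03235) = 0.5182.
C = 9.18 × 0.5182 = 4.76 mg/L.

4.76 mg/L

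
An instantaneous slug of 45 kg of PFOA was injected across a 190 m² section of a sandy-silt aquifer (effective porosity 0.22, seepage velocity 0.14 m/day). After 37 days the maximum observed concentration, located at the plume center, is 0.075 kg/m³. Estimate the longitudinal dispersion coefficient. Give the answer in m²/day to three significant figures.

At the plume center C_max = M/(n_e·A·√(4πDt)), so D = M²/(4πt·(n_e·A·C_max)²).
n_e·A·C_max = 0.22 × 190 × 0.075 = 3.135 kg/m.
D = 45²/(4π × 37 × 3.135²) = 0.443 m²/day.

0.443 m²/day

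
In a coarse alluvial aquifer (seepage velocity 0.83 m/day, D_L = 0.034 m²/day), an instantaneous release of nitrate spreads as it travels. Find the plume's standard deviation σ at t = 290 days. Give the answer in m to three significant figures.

Dispersive spreading gives a Gaussian with σ² = 2Dt; advection only shifts the center.
σ = √(2 × 0.034 × 290) = 4.44 m.

4.44 m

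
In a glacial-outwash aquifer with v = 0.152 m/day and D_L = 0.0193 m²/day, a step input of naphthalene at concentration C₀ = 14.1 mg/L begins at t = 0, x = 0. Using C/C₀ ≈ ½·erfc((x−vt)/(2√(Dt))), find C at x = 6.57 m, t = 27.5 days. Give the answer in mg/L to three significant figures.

For a continuous step input, C/C₀ ≈ ½·erfc((x−vt)/(2√(Dt))).
vt = 0.152 × 27.5 = 4.18 m and 2√(Dt) = 2√(0.0193 × 27.5) = 1.457 m.
Argument (x−vt)/(2√(Dt)) = (6.57 − 4.18)/1.457 = 1.640; ½·erfc(1.640) = 0.01019.
C = 14.1 × 0.01019 = 0.144 mg/L.

0.144 mg/L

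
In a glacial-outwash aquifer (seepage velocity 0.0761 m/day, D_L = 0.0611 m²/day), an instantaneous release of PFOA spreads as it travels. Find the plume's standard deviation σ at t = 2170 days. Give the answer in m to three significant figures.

16.3 m

Dispersive spreading gives a Gaussian with σ² = 2Dt; advection only shifts the center.
σ = √(2 × 0.0611 × 2170) = 16.3 m.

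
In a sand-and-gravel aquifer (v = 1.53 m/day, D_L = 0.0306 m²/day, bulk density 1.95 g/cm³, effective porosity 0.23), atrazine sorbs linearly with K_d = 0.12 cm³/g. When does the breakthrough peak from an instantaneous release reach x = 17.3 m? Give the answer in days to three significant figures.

Retardation factor R = 1 + ρ_b·K_d/n = 1 + 1.95 × 0.12/0.23 = 2.017.
Sorption retards both mechanisms: v_R = v/R = 0.7586 m/day, D_R = D/R = 0.01517 m²/day.
Peak time from v_R²t² + 2D_R t − x² = 0: t = (√(D_R² + v_R²x²) − D_R)/v_R².
√(D_R² + v_R²x²) = √(0.01517² + 0.7586² × 17.3²) = 13.12; v_R² = 0.5755.
t = (13.12 − 0.01517)/0.5755 = 22.8 days.

22.8 days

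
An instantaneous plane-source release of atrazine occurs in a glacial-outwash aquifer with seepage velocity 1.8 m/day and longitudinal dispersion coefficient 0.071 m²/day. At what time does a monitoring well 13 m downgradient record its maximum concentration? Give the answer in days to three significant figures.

For the 1D instantaneous-source solution, setting ∂C/∂t = 0 at fixed x gives v²t² + 2Dt − x² = 0, so t = (√(D² + v²x²) − D)/v².
√(D² + v²x²) = √(0.071² + 1.8² × 13²) = 23.40; v² = 3.24.
t = (23.40 − 0.071)/3.24 = 7.20 days (vs. the pure-advection estimate x/v = 7.22 d).

7.20 days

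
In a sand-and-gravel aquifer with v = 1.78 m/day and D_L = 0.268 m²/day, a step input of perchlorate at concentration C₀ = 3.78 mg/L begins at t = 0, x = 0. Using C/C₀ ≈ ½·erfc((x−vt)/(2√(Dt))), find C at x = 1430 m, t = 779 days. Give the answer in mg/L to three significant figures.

0.0638 mg/L

For a continuous step input, C/C₀ ≈ ½·erfc((x−vt)/(2√(Dt))).
vt = 1.78 × 779 = 1386.62 m and 2√(Dt) = 2√(0.268 × 779) = 28.90 m.
Argument (x−vt)/(2√(Dt)) = (1430 − 1386.62)/28.90 = 1.501; ½·erfc(1.501) = 0.01689.
C = 3.78 × 0.01689 = 0.0638 mg/L.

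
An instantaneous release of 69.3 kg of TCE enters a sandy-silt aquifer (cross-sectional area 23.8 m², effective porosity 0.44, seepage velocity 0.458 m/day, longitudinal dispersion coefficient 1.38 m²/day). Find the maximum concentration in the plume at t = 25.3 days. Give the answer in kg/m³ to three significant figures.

The peak of an instantaneous 1D plume sits at x = vt; there the Gaussian factor is 1 and C_max = M/(n_e·A·√(4πDt)), where n_e·A is the pore area the mass is dissolved in.
√(4πDt) = √(4π × 1.38 × 25.3) = 20.95 m, so C_max = 69.3/(0.44 × 23.8 × 20.95) = 0.316 kg/m³.

0.316 kg/m³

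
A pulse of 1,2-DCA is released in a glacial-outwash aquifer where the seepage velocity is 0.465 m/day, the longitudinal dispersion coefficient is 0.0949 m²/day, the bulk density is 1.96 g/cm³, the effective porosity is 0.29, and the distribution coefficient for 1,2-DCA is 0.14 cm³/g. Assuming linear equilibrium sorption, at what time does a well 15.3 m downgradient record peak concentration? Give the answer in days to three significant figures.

63.2 days

Retardation factor R = 1 + ρ_b·K_d/n = 1 + 1.96 × 0.14/0.29 = 1.946.
Sorption retards both mechanisms: v_R = v/R = 0.2390 m/day, D_R = D/R = 0.04877 m²/day.
Peak time from v_R²t² + 2D_R t − x² = 0: t = (√(D_R² + v_R²x²) − D_R)/v_R².
√(D_R² + v_R²x²) = √(0.04877² + 0.2390² × 15.3²) = 3.657; v_R² = 0.05712.
t = (3.657 − 0.04877)/0.05712 = 63.2 days.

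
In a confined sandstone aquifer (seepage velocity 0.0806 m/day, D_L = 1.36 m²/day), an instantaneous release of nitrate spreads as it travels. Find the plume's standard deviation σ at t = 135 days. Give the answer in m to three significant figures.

19.2 m

Dispersive spreading gives a Gaussian with σ² = 2Dt; advection only shifts the center.
σ = √(2 × 1.36 × 135) = 19.2 m.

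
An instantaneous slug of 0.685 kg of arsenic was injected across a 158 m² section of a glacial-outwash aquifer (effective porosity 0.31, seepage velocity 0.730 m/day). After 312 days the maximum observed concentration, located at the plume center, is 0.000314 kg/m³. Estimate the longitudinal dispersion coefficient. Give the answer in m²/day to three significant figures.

0.506 m²/day

At the plume center C_max = M/(n_e·A·√(4πDt)), so D = M²/(4πt·(n_e·A·C_max)²).
n_e·A·C_max = 0.31 × 158 × 0.000314 = 0.01538 kg/m.
D = 0.685²/(4π × 312 × 0.01538²) = 0.506 m²/day.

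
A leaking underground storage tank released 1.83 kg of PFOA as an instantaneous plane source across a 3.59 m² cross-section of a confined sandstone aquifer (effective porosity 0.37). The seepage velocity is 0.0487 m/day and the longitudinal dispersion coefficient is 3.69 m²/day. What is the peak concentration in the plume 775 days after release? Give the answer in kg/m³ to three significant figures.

0.00727 kg/m³

The peak of an instantaneous 1D plume sits at x = vt; there the Gaussian factor is 1 and C_max = M/(n_e·A·√(4πDt)), where n_e·A is the pore area the mass is dissolved in.
√(4πDt) = √(4π × 3.69 × 775) = 189.6 m, so C_max = 1.83/(0.37 × 3.59 × 189.6) = 0.00727 kg/m³.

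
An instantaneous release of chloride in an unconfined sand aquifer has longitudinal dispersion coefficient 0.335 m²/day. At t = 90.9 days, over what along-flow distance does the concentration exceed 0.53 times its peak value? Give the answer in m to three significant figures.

17.6 m

The plume is Gaussian with σ = √(2Dt) = √(2 × 0.335 × 90.9) = 7.804 m.
C/C_peak = exp(−Δx²/(2σ²)) = 0.53 ⇒ Δx = σ·√(−2 ln 0.53) = 7.804 × 1.127 = 8.795 m.
Width = 2Δx = 17.6 m.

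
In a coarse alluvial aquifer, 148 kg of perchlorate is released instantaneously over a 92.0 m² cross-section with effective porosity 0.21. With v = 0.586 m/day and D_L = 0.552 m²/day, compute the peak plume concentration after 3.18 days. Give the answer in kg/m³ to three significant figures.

1.63 kg/m³

The peak of an instantaneous 1D plume sits at x = vt; there the Gaussian factor is 1 and C_max = M/(n_e·A·√(4πDt)), where n_e·A is the pore area the mass is dissolved in.
√(4πDt) = √(4π × 0.552 × 3.18) = 4.697 m, so C_max = 148/(0.21 × 92.0 × 4.697) = 1.63 kg/m³.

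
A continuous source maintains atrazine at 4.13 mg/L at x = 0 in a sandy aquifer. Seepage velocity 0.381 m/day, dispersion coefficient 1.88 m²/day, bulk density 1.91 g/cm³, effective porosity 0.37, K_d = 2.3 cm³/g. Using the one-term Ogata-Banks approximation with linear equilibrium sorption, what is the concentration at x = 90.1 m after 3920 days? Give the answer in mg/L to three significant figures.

Retardation factor R = 1 + ρ_b·K_d/n = 1 + 1.91 × 2.3/0.37 = 12.87.
Sorption retards both mechanisms: v_R = v/R = 0.02960 m/day, D_R = D/R = 0.1461 m²/day.
v_R·t = 0.02960 × 3920 = 116.032 m; 2√(D_R t) = 47.86 m; argument = (90.1 − 116.032)/47.86 = -0.5418.
C = C₀ × ½·erfc(-0.5418) = 4.13 × 0.7782 = 3.21 mg/L.

3.21 mg/L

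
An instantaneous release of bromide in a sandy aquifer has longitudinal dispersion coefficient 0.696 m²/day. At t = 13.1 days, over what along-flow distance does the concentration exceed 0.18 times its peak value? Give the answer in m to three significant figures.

15.8 m

The plume is Gaussian with σ = √(2Dt) = √(2 × 0.696 × 13.1) = 4.270 m.
C/C_peak = exp(−Δx²/(2σ²)) = 0.18 ⇒ Δx = σ·√(−2 ln 0.18) = 4.270 × 1.852 = 7.908 m.
Width = 2Δx = 15.8 m.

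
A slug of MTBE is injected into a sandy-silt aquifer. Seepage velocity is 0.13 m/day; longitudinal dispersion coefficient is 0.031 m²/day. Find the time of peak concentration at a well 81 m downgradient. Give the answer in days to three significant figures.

621 days

For the 1D instantaneous-source solution, setting ∂C/∂t = 0 at fixed x gives v²t² + 2Dt − x² = 0, so t = (√(D² + v²x²) − D)/v².
√(D² + v²x²) = √(0.031² + 0.13² × 81²) = 10.53; v² = 0.0169.
t = (10.53 − 0.031)/0.0169 = 621 days (vs. the pure-advection estimate x/v = 623 d).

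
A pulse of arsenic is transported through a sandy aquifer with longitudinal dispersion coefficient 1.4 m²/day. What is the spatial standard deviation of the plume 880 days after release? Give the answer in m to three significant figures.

49.6 m

Dispersive spreading gives a Gaussian with σ² = 2Dt; advection only shifts the center.
σ = √(2 × 1.4 × 880) = 49.6 m.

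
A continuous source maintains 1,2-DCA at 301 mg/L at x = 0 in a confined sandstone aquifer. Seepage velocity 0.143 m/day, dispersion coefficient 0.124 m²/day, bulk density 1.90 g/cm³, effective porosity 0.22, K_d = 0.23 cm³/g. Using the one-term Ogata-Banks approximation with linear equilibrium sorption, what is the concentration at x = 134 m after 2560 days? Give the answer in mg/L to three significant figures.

65.3 mg/L

Retardation factor R = 1 + ρ_b·K_d/n = 1 + 1.90 × 0.23/0.22 = 2.986.
Sorption retards both mechanisms: v_R = v/R = 0.04789 m/day, D_R = D/R = 0.04153 m²/day.
v_R·t = 0.04789 × 2560 = 122.5984 m; 2√(D_R t) = 20.62 m; argument = (134 − 122.5984)/20.62 = 0.5529.
C = C₀ × ½·erfc(0.5529) = 301 × 0.2171 = 65.3 mg/L.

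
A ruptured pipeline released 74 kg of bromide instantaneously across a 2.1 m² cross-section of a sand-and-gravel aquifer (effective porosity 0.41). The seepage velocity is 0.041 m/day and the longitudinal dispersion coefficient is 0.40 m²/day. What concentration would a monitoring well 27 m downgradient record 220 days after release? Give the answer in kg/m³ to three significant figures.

1.03 kg/m³

For an instantaneous plane source, C(x,t) = M/(n_e·A·√(4πDt)) · exp(−(x−vt)²/(4Dt)), with n_e·A the pore (flow) area.
Plume center vt = 0.041 × 220 = 9.02 m, so the well at 27 m is 17.98 m downgradient of the peak.
√(4πDt) = 33.25 m, giving peak height M/(n_e·A·√(4πDt)) = 74/(0.41 × 2.1 × 33.25) = 2.585 kg/m³.
(x−vt)²/(4Dt) = (17.98)²/(4 × 0.40 × 220) = 0.9184; exp(−0.9184) = 0.3992.
C = 2.585 × 0.3992 = 1.03 kg/m³.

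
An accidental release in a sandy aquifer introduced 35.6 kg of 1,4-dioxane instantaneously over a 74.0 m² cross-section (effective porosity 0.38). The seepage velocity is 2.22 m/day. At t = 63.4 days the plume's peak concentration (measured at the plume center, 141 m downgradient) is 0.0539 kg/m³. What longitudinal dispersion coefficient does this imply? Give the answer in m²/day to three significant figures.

At the plume center C_max = M/(n_e·A·√(4πDt)), so D = M²/(4πt·(n_e·A·C_max)²).
n_e·A·C_max = 0.38 × 74.0 × 0.0539 = 1.516 kg/m.
D = 35.6²/(4π × 63.4 × 1.516²) = 0.692 m²/day.

0.692 m²/day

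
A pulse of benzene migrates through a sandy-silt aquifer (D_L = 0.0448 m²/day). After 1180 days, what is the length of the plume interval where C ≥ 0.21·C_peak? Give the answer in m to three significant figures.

36.3 m

The plume is Gaussian with σ = √(2Dt) = √(2 × 0.0448 × 1180) = 10.28 m.
C/C_peak = exp(−Δx²/(2σ²)) = 0.21 ⇒ Δx = σ·√(−2 ln 0.21) = 10.28 × 1.767 = 18.16 m.
Width = 2Δx = 36.3 m.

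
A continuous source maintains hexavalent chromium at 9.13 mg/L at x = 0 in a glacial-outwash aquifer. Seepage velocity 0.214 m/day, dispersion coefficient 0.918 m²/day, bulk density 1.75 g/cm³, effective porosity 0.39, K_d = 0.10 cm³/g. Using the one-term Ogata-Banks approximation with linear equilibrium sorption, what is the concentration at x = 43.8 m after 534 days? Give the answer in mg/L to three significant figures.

8.32 mg/L

Retardation factor R = 1 + ρ_b·K_d/n = 1 + 1.75 × 0.10/0.39 = 1.449.
Sorption retards both mechanisms: v_R = v/R = 0.1477 m/day, D_R = D/R = 0.6335 m²/day.
v_R·t = 0.1477 × 534 = 78.8718 m; 2√(D_R t) = 36.79 m; argument = (43.8 − 78.8718)/36.79 = -0.9533.
C = C₀ × ½·erfc(-0.9533) = 9.13 × 0.9112 = 8.32 mg/L.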